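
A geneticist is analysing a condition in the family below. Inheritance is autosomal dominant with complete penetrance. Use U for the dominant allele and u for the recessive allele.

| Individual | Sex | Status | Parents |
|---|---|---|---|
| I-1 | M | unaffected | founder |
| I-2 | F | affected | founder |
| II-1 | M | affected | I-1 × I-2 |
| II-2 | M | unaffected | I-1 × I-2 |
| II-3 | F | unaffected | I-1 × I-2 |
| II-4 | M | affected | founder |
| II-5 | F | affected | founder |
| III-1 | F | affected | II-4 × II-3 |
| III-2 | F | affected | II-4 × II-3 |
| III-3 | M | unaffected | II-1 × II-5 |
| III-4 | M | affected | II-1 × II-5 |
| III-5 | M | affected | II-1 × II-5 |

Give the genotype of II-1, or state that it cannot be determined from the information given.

Uu

From phenotype alone, II-1 is UU or Uu.
II-1 is affected so carries U and received u from I-1 (uu), so II-1 is Uu.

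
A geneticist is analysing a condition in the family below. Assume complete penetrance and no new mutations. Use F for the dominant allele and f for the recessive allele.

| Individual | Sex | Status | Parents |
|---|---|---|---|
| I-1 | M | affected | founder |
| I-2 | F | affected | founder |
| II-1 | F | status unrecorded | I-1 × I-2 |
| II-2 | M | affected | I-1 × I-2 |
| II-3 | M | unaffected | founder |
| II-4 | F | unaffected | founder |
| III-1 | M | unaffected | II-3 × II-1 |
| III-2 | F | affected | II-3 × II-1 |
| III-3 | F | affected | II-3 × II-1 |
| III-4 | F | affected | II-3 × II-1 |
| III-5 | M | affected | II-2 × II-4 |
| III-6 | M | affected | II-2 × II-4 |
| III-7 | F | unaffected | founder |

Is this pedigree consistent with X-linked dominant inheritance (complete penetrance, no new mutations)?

Under X-linked dominant, III-5 (affected, male) cannot arise from II-2 (affected) × II-4 (unaffected).

No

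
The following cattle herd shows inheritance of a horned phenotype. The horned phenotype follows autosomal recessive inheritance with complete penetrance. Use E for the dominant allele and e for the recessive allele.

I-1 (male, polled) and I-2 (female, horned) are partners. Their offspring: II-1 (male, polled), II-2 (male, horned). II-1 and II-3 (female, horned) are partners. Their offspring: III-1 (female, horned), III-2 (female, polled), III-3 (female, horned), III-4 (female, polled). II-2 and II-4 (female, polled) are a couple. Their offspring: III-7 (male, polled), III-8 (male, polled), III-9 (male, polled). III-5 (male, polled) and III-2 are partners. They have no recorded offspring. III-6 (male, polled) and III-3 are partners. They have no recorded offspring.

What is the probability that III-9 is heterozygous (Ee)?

1

III-9 is polled so carries E and received e from II-2 (ee), so III-9 is Ee, giving P(Ee) = 1.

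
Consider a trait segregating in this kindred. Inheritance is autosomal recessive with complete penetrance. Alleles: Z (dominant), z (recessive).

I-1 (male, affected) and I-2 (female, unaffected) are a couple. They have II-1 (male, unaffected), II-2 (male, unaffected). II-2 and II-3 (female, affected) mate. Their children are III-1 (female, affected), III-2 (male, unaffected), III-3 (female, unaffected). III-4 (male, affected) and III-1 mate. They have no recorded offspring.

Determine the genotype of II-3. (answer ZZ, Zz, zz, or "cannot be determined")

II-3 is affected, so II-3 is zz.

zz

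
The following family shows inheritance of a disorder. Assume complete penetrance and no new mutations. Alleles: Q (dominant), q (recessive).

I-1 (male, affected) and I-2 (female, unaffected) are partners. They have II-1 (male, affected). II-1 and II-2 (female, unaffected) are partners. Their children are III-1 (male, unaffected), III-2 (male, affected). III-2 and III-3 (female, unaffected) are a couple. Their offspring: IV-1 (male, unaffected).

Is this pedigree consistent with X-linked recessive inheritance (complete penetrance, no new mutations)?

A consistent assignment under X-linked recessive exists: I-1 X^q Y, I-2 X^Q X^q, II-1 X^q Y, II-2 X^Q X^q, III-1 X^Q Y, III-2 X^q Y, III-3 X^Q X^Q, IV-1 X^Q Y.
In this assignment every recorded phenotype matches its genotype and every non-founder's genotype is obtainable from its parents' genotypes, so the pedigree is consistent.

Yes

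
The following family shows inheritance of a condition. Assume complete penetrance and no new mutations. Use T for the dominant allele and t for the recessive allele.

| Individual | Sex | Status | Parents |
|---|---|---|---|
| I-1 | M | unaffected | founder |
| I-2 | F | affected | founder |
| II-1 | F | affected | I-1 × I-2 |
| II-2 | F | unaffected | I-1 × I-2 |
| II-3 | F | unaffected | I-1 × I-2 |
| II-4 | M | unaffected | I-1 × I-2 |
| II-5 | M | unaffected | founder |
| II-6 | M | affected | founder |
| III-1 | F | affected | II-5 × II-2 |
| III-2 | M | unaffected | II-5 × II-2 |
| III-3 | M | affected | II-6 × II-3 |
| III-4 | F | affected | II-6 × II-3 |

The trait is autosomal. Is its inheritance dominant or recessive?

II-5 and II-2 are both unaffected yet have an affected child III-1. Under dominance, an affected child requires at least one affected parent, so the trait cannot be dominant.

recessive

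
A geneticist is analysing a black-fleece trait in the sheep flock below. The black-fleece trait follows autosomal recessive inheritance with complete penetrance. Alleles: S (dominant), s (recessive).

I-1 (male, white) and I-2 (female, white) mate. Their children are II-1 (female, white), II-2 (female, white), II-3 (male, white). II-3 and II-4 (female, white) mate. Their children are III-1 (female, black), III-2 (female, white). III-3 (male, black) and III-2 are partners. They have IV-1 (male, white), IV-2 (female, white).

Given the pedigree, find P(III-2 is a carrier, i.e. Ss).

1/3

II-3 is white so carries S and passed s to III-1 (ss), so II-3 is Ss.
II-4 is white so carries S and passed s to III-1 (ss), so II-4 is Ss.
Their cross gives offspring ratios 1/4 SS : 1/2 Ss : 1/4 ss. Conditioning on III-2 being white, P(Ss) = 1/2 / 3/4 = 2/3 before taking III-2's own offspring into account.
III-3 is black, so III-3 is ss.
Now use III-2's offspring. Probability of each recorded status — white son IV-1: 1/2 if III-2 is Ss, 1 if SS; white daughter IV-2: 1/2 if III-2 is Ss, 1 if SS.
Bayes: P(Ss) = 2/3·1/4 / (2/3·1/4 + 1/3·1) = 1/3.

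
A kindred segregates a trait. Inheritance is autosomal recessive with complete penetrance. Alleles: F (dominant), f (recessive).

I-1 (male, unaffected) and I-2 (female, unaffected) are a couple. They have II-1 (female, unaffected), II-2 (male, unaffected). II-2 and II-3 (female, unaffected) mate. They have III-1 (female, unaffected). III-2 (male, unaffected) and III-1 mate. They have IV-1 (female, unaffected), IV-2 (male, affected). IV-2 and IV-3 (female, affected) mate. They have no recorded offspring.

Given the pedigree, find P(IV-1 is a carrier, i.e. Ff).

2/3

III-2 is unaffected so carries F and passed f to IV-2 (ff), so III-2 is Ff.
III-1 is unaffected so carries F and passed f to IV-2 (ff), so III-1 is Ff.
Their cross gives offspring ratios 1/4 FF : 1/2 Ff : 1/4 ff. Conditioning on IV-1 being unaffected, P(Ff) = 1/2 / 3/4 = 2/3.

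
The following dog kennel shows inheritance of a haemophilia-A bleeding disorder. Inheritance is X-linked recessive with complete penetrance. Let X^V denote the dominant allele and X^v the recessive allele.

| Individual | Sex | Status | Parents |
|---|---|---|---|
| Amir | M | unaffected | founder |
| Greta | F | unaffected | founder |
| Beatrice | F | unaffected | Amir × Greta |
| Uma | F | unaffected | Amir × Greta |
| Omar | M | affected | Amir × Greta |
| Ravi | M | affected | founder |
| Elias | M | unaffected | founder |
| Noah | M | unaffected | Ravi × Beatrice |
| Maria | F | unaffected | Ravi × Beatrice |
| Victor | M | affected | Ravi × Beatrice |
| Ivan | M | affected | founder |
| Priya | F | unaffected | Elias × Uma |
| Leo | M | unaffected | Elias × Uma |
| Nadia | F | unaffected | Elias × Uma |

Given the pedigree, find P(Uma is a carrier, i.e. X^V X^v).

1/3

Amir is unaffected, so Amir is X^V Y.
Greta is unaffected so carries V and passed v to Beatrice (X^V X^v, whose V came from Amir), so Greta is X^V X^v.
Their cross gives offspring ratios 1/2 X^V X^V : 1/2 X^V X^v. Conditioning on Uma being unaffected, P(X^V X^v) = 1/2 / 1 = 1/2 before taking Uma's own offspring into account.
Elias is unaffected, so Elias is X^V Y.
Now use Uma's offspring. Probability of each recorded status — unaffected son Leo: 1/2 if Uma is X^V X^v, 1 if X^V X^V. (Priya, Nadia: equally likely either way, so uninformative.)
Bayes: P(X^V X^v) = 1/2·1/2 / (1/2·1/2 + 1/2·1) = 1/3.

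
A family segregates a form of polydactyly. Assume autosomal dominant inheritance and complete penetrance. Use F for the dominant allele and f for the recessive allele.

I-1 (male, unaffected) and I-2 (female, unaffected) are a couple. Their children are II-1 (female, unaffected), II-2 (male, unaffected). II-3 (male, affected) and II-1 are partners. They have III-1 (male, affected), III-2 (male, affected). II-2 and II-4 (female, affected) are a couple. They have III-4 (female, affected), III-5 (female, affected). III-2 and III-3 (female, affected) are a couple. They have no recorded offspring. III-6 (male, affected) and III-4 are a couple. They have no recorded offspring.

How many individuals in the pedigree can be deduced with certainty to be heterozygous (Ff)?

Obligate heterozygotes: III-1 is affected so carries F and received f from II-1 (ff), so III-1 is Ff; III-2 is affected so carries F and received f from II-1 (ff), so III-2 is Ff; III-4 is affected so carries F and received f from II-2 (ff), so III-4 is Ff; III-5 is affected so carries F and received f from II-2 (ff), so III-5 is Ff.
Every other individual is either homozygous by phenotype or has at least one consistent homozygous assignment, so the count is 4.

4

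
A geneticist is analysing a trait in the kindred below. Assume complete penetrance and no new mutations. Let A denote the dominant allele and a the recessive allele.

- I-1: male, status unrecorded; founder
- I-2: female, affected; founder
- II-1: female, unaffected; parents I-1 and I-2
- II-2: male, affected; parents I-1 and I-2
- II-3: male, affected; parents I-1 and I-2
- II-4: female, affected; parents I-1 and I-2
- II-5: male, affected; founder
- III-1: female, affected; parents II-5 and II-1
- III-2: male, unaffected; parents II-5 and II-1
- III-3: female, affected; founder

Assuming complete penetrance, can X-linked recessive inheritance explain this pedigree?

No assignment of genotypes under X-linked recessive satisfies every parent–offspring relationship, so the pedigree is inconsistent.

No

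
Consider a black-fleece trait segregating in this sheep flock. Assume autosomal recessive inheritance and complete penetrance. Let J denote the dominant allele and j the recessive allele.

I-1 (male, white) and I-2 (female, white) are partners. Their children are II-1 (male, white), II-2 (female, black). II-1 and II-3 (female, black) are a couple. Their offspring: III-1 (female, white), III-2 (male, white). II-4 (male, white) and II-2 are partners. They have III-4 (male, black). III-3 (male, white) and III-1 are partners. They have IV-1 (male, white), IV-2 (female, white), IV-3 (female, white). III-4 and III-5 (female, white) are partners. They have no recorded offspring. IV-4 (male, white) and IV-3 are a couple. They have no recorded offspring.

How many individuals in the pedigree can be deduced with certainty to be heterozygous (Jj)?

Obligate heterozygotes: I-1 is white so carries J and passed j to II-2 (jj), so I-1 is Jj; I-2 is white so carries J and passed j to II-2 (jj), so I-2 is Jj; II-4 is white so carries J and passed j to III-4 (jj), so II-4 is Jj; III-1 is white so carries J and received j from II-3 (jj), so III-1 is Jj; III-2 is white so carries J and received j from II-3 (jj), so III-2 is Jj.
Every other individual is either homozygous by phenotype or has at least one consistent homozygous assignment, so the count is 5.

5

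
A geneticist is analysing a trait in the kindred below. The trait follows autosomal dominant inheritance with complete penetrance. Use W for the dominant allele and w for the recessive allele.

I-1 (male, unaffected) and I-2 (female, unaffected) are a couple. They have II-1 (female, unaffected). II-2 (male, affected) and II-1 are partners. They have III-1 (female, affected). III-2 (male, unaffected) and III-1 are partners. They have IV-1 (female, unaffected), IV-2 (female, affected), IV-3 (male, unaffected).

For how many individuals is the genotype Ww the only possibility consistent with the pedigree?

2

Obligate heterozygotes: III-1 is affected so carries W and received w from II-1 (ww), so III-1 is Ww; IV-2 is affected so carries W and received w from III-2 (ww), so IV-2 is Ww.
Every other individual is either homozygous by phenotype or has at least one consistent homozygous assignment, so the count is 2.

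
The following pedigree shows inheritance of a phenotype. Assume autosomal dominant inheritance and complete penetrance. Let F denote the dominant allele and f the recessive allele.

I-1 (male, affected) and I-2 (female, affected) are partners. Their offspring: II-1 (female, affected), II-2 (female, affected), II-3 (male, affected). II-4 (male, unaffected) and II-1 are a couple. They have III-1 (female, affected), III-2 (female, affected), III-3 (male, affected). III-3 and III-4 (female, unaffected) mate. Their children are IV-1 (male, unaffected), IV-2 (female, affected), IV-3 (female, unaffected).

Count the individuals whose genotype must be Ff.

Obligate heterozygotes: III-1 is affected so carries F and received f from II-4 (ff), so III-1 is Ff; III-2 is affected so carries F and received f from II-4 (ff), so III-2 is Ff; III-3 is affected so carries F and received f from II-4 (ff), so III-3 is Ff; IV-2 is affected so carries F and received f from III-4 (ff), so IV-2 is Ff.
Every other individual is either homozygous by phenotype or has at least one consistent homozygous assignment, so the count is 4.

4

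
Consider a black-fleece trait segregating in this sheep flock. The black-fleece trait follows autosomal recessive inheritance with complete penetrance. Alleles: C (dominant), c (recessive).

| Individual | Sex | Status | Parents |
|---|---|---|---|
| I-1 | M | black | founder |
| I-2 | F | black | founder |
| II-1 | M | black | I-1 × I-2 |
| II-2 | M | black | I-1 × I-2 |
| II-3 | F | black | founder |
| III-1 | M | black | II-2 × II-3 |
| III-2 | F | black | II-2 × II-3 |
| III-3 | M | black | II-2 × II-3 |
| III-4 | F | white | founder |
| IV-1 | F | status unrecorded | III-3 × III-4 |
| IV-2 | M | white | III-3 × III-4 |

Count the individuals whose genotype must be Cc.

1

Obligate heterozygotes: IV-2 is white so carries C and received c from III-3 (cc), so IV-2 is Cc.
Every other individual is either homozygous by phenotype or has at least one consistent homozygous assignment, so the count is 1.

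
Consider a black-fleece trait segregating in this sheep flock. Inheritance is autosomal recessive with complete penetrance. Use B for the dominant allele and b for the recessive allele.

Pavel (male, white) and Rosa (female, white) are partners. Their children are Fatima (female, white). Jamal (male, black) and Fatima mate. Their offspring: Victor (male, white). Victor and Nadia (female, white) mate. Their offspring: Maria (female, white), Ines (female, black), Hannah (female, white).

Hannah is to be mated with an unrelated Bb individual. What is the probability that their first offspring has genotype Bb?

Victor is white so carries B and received b from Jamal (bb), so Victor is Bb.
Nadia is white so carries B and passed b to Ines (bb), so Nadia is Bb.
Hannah is a white offspring of Victor (Bb) × Nadia (Bb), whose cross gives 1/4 BB : 1/2 Bb : 1/4 bb; conditioning on being white, Hannah is BB with probability 1/3, Bb with probability 2/3.
Summing over parental genotype combinations, P(offspring has genotype Bb) = 1/3·1/2 + 2/3·1/2 = 1/2.

1/2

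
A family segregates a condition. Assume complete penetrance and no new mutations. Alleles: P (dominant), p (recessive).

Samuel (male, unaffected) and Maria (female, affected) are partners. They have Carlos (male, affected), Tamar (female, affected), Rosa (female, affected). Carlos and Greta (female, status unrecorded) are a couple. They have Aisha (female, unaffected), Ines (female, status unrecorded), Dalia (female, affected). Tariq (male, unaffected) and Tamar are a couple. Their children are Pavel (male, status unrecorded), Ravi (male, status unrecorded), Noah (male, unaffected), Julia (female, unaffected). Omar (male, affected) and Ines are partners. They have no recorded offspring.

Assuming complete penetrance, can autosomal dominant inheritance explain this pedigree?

Yes

A consistent assignment under autosomal dominant exists: Samuel pp, Maria PP, Carlos Pp, Tamar Pp, Rosa Pp, Greta Pp, Tariq pp, Aisha pp, Ines PP, Dalia PP, Omar PP, Pavel Pp, Ravi Pp, Noah pp, Julia pp.
In this assignment every recorded phenotype matches its genotype and every non-founder's genotype is obtainable from its parents' genotypes, so the pedigree is consistent.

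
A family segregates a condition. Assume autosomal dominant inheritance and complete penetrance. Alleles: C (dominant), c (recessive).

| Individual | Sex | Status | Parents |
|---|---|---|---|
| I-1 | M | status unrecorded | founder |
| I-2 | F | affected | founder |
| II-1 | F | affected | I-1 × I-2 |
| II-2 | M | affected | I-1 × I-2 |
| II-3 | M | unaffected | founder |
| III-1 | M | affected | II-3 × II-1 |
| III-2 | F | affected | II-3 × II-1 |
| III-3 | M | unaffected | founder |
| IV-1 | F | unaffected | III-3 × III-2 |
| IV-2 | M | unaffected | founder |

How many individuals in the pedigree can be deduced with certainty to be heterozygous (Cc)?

Obligate heterozygotes: III-1 is affected so carries C and received c from II-3 (cc), so III-1 is Cc; III-2 is affected so carries C and received c from II-3 (cc), so III-2 is Cc.
Every other individual is either homozygous by phenotype or has at least one consistent homozygous assignment, so the count is 2.

2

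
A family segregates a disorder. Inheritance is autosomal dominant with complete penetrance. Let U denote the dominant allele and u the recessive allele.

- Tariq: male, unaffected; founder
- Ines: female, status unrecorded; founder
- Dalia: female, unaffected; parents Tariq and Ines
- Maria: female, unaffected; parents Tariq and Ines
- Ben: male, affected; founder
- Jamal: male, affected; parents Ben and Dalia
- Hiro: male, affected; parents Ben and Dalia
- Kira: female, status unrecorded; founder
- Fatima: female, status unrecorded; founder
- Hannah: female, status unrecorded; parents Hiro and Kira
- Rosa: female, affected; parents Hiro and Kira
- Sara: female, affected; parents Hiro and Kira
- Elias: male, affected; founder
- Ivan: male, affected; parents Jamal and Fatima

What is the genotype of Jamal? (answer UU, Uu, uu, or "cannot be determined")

Uu

From phenotype alone, Jamal is UU or Uu.
Jamal is affected so carries U and received u from Dalia (uu), so Jamal is Uu.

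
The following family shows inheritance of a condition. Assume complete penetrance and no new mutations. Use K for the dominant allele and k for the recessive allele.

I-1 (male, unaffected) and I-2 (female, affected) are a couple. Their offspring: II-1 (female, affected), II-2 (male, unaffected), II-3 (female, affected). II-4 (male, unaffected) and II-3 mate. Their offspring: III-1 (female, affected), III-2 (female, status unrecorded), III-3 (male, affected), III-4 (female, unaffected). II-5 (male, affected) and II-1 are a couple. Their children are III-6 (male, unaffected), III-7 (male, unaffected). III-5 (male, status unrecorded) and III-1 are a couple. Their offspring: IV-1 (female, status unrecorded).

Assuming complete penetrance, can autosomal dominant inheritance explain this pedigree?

A consistent assignment under autosomal dominant exists: I-1 kk, I-2 Kk, II-1 Kk, II-2 kk, II-3 Kk, II-4 kk, II-5 Kk, III-1 Kk, III-2 Kk, III-3 Kk, III-4 kk, III-5 KK, III-6 kk, III-7 kk, IV-1 KK.
In this assignment every recorded phenotype matches its genotype and every non-founder's genotype is obtainable from its parents' genotypes, so the pedigree is consistent.

Yes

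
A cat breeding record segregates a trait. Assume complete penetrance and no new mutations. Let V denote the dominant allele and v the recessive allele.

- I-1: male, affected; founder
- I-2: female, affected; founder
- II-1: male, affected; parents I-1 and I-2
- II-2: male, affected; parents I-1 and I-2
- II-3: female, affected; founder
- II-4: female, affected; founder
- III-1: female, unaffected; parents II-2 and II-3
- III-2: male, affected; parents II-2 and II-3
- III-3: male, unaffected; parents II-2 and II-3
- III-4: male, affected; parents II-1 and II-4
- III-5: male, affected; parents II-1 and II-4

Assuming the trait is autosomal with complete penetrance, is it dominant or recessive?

II-2 and II-3 are both affected yet have an unaffected child III-1. Under a recessive model two affected parents are homozygous and every child would be affected, so the trait cannot be recessive.

dominant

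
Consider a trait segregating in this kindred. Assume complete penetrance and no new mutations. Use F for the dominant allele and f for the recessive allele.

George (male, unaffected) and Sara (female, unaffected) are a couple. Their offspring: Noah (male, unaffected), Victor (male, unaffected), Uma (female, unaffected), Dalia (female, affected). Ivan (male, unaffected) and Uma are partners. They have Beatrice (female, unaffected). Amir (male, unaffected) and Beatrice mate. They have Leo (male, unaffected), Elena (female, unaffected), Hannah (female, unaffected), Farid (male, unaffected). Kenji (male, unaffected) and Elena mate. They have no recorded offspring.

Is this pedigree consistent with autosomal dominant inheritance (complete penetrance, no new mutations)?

No

Under autosomal dominant, Dalia (affected, female) cannot arise from George (unaffected) × Sara (unaffected).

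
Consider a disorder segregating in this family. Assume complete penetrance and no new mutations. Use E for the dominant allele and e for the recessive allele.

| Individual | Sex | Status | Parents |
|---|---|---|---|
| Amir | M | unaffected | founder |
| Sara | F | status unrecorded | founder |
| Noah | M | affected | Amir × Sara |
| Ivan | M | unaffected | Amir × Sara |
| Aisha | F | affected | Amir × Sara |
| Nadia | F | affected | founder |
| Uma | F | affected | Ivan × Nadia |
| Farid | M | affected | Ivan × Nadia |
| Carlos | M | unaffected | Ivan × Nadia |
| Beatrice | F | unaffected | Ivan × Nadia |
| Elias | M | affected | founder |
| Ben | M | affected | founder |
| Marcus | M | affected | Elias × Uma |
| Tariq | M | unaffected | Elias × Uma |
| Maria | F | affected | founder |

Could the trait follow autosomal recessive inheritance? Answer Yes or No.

Under autosomal recessive, Tariq (unaffected, male) cannot arise from Elias (affected) × Uma (affected).

No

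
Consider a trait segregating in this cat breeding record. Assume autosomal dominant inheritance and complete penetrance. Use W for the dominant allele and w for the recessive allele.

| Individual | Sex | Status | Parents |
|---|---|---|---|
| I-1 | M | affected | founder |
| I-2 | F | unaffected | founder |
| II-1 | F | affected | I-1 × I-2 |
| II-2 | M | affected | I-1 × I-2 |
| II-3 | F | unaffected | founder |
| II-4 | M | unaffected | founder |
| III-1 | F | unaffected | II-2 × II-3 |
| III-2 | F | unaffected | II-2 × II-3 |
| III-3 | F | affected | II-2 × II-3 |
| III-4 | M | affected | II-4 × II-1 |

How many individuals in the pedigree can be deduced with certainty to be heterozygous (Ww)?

Obligate heterozygotes: II-1 is affected so carries W and received w from I-2 (ww), so II-1 is Ww; II-2 is affected so carries W and received w from I-2 (ww), so II-2 is Ww; III-3 is affected so carries W and received w from II-3 (ww), so III-3 is Ww; III-4 is affected so carries W and received w from II-4 (ww), so III-4 is Ww.
Every other individual is either homozygous by phenotype or has at least one consistent homozygous assignment, so the count is 4.

4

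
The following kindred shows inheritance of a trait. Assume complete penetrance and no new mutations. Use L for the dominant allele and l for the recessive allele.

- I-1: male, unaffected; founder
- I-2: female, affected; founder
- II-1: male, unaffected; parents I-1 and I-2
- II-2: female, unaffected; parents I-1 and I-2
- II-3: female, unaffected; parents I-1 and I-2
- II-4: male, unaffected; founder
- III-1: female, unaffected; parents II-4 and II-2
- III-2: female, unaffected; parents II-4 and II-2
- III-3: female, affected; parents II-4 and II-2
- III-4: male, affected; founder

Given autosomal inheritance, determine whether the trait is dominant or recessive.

recessive

II-4 and II-2 are both unaffected yet have an affected child III-3. Under dominance, an affected child requires at least one affected parent, so the trait cannot be dominant.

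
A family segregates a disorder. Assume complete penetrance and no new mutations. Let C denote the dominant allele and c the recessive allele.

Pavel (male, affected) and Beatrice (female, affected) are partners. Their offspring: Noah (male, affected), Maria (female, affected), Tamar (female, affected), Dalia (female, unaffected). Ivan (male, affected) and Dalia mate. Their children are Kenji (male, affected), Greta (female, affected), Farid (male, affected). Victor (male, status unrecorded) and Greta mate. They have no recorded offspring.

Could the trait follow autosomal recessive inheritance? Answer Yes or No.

Under autosomal recessive, Dalia (unaffected, female) cannot arise from Pavel (affected) × Beatrice (affected).

No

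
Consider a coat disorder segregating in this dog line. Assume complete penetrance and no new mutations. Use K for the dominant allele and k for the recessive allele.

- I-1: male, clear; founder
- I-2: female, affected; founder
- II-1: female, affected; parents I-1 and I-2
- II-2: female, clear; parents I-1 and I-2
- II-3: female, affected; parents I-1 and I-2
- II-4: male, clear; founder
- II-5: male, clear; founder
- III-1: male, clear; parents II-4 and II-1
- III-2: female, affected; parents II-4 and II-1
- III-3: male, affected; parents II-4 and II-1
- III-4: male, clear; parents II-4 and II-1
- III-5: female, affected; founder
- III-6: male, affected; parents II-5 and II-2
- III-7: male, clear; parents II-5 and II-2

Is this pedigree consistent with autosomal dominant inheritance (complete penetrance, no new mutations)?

Under autosomal dominant, III-6 (affected, male) cannot arise from II-5 (clear) × II-2 (clear).

No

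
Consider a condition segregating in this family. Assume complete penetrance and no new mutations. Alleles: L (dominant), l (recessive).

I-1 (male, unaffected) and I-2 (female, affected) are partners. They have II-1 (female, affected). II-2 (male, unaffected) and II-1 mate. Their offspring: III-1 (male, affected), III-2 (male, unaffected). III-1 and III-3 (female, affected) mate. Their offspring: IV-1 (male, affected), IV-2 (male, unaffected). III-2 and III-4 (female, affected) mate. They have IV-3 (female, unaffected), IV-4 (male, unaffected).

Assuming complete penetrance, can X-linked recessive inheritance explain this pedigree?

No

Under X-linked recessive, II-1 (affected, female) cannot arise from I-1 (unaffected) × I-2 (affected).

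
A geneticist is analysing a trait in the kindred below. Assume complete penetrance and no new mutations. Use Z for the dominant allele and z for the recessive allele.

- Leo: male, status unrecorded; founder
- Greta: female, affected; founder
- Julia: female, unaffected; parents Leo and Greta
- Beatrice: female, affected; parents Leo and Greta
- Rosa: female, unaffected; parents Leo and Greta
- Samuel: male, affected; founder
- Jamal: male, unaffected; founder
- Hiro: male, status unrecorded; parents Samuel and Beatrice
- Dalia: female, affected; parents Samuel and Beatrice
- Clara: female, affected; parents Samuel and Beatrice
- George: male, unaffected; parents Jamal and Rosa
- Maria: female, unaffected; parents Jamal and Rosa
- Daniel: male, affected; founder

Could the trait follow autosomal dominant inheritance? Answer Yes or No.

A consistent assignment under autosomal dominant exists: Leo Zz, Greta Zz, Julia zz, Beatrice ZZ, Rosa zz, Samuel ZZ, Jamal zz, Hiro ZZ, Dalia ZZ, Clara ZZ, George zz, Maria zz, Daniel ZZ.
In this assignment every recorded phenotype matches its genotype and every non-founder's genotype is obtainable from its parents' genotypes, so the pedigree is consistent.

Yes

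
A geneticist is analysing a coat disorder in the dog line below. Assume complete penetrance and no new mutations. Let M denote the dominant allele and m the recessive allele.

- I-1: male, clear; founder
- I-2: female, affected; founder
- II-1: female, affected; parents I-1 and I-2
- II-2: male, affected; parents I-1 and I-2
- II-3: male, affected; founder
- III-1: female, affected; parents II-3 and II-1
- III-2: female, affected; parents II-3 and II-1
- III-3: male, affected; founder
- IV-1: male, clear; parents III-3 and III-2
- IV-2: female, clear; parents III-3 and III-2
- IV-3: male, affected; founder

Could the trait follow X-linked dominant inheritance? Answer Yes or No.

Under X-linked dominant, IV-2 (clear, female) cannot arise from III-3 (affected) × III-2 (affected).

No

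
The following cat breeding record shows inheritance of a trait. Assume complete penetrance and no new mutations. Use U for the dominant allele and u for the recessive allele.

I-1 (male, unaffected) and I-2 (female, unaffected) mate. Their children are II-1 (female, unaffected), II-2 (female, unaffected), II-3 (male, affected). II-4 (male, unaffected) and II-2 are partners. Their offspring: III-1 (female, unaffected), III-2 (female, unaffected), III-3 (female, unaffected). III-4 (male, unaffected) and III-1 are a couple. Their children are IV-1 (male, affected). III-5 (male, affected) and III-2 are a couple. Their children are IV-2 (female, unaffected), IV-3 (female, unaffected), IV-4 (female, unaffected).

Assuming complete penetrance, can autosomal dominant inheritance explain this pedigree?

Under autosomal dominant, II-3 (affected, male) cannot arise from I-1 (unaffected) × I-2 (unaffected).

No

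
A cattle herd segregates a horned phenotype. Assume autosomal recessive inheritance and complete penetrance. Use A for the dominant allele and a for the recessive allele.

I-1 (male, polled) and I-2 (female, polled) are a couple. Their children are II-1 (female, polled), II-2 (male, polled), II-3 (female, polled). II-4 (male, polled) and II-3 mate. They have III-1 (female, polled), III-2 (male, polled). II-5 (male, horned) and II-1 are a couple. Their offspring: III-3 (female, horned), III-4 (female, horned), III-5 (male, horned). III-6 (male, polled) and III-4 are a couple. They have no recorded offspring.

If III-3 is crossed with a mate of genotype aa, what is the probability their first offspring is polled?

0

III-3 is horned, so III-3 is aa.
The cross gives 1 aa, so P(offspring is polled) = 0.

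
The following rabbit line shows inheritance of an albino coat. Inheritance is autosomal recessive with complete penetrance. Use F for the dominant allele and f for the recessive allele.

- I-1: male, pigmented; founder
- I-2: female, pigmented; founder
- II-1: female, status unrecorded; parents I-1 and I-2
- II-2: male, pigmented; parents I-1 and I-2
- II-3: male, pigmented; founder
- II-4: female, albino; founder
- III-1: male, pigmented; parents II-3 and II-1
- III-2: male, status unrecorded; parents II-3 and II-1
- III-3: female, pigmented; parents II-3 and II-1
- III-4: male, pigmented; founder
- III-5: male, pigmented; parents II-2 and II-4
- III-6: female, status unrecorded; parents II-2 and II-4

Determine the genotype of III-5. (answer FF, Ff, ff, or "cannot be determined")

From phenotype alone, III-5 is FF or Ff.
III-5 is pigmented so carries F and received f from II-4 (ff), so III-5 is Ff.

Ff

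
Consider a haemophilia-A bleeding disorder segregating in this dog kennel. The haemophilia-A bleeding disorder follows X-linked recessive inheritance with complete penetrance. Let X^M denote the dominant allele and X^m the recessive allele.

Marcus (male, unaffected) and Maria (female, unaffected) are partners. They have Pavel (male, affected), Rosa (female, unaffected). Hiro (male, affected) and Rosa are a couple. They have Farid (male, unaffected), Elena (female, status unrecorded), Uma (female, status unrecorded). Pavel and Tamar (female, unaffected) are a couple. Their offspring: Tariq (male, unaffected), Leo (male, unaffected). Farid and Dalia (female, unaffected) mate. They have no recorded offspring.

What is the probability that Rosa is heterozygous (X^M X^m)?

Marcus is unaffected, so Marcus is X^M Y.
Maria is unaffected so carries M and passed m to Pavel (X^m Y), so Maria is X^M X^m.
Their cross gives offspring ratios 1/2 X^M X^M : 1/2 X^M X^m. Conditioning on Rosa being unaffected, P(X^M X^m) = 1/2 / 1 = 1/2 before taking Rosa's own offspring into account.
Hiro is affected, so Hiro is X^m Y.
Now use Rosa's offspring. Probability of each recorded status — unaffected son Farid: 1/2 if Rosa is X^M X^m, 1 if X^M X^M. (Elena, Uma: equally likely either way, so uninformative.)
Bayes: P(X^M X^m) = 1/2·1/2 / (1/2·1/2 + 1/2·1) = 1/3.

1/3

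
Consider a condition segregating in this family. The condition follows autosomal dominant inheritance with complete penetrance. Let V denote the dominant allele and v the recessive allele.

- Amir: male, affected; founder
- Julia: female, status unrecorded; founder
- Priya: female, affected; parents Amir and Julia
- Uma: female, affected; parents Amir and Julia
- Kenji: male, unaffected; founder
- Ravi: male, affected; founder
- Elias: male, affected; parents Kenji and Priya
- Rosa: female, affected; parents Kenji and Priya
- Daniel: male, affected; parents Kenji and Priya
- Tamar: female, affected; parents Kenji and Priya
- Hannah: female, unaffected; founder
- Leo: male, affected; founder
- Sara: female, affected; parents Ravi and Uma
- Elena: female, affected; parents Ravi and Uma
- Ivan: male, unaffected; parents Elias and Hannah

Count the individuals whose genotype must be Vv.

4

Obligate heterozygotes: Elias is affected so carries V and received v from Kenji (vv), so Elias is Vv; Rosa is affected so carries V and received v from Kenji (vv), so Rosa is Vv; Daniel is affected so carries V and received v from Kenji (vv), so Daniel is Vv; Tamar is affected so carries V and received v from Kenji (vv), so Tamar is Vv.
Every other individual is either homozygous by phenotype or has at least one consistent homozygous assignment, so the count is 4.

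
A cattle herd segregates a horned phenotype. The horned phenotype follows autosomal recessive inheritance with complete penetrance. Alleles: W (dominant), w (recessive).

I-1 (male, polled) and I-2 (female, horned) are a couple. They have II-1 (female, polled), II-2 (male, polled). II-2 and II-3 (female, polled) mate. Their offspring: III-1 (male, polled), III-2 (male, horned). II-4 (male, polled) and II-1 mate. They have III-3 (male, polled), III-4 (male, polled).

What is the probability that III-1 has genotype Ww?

II-2 is polled so carries W and received w from I-2 (ww), so II-2 is Ww.
II-3 is polled so carries W and passed w to III-2 (ww), so II-3 is Ww.
Their cross gives offspring ratios 1/4 WW : 1/2 Ww : 1/4 ww. Conditioning on III-1 being polled, P(Ww) = 1/2 / 3/4 = 2/3.

2/3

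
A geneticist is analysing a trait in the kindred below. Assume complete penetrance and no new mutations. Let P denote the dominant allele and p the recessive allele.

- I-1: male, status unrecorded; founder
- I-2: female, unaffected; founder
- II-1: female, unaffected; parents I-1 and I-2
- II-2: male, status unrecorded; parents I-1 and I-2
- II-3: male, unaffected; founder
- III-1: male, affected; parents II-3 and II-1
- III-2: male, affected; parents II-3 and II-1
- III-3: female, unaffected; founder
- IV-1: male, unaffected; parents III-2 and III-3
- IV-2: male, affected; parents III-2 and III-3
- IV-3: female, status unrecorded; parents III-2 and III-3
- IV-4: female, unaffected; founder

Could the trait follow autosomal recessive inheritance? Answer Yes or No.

Yes

A consistent assignment under autosomal recessive exists: I-1 PP, I-2 Pp, II-1 Pp, II-2 PP, II-3 Pp, III-1 pp, III-2 pp, III-3 Pp, IV-1 Pp, IV-2 pp, IV-3 Pp, IV-4 PP.
In this assignment every recorded phenotype matches its genotype and every non-founder's genotype is obtainable from its parents' genotypes, so the pedigree is consistent.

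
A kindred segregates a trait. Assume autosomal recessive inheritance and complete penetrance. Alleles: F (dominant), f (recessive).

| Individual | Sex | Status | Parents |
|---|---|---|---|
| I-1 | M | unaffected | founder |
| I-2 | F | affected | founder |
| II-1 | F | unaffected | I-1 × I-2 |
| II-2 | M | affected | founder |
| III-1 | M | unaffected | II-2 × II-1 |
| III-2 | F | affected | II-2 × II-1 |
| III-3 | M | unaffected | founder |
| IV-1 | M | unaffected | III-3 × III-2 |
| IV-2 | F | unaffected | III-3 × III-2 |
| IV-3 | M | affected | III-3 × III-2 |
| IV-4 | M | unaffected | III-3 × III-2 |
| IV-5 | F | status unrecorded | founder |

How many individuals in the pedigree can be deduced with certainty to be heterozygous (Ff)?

6

Obligate heterozygotes: II-1 is unaffected so carries F and received f from I-2 (ff), so II-1 is Ff; III-1 is unaffected so carries F and received f from II-2 (ff), so III-1 is Ff; III-3 is unaffected so carries F and passed f to IV-3 (ff), so III-3 is Ff; IV-1 is unaffected so carries F and received f from III-2 (ff), so IV-1 is Ff; IV-2 is unaffected so carries F and received f from III-2 (ff), so IV-2 is Ff; IV-4 is unaffected so carries F and received f from III-2 (ff), so IV-4 is Ff.
Every other individual is either homozygous by phenotype or has at least one consistent homozygous assignment, so the count is 6.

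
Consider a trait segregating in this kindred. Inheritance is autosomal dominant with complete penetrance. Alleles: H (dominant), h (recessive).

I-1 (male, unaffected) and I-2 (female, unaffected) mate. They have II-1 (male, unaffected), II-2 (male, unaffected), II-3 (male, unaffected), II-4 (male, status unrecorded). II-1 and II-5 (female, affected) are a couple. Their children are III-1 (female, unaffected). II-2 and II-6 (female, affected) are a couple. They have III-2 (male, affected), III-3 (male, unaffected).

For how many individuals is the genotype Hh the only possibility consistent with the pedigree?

3

Obligate heterozygotes: II-5 is affected so carries H and passed h to III-1 (hh), so II-5 is Hh; II-6 is affected so carries H and passed h to III-3 (hh), so II-6 is Hh; III-2 is affected so carries H and received h from II-2 (hh), so III-2 is Hh.
Every other individual is either homozygous by phenotype or has at least one consistent homozygous assignment, so the count is 3.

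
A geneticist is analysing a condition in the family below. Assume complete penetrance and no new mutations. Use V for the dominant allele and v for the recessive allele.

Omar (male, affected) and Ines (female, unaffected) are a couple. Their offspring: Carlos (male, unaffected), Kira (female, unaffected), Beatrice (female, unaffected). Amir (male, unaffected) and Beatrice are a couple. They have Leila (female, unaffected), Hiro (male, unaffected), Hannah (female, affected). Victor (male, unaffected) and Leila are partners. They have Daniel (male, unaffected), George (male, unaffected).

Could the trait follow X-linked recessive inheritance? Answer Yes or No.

No

Under X-linked recessive, Hannah (affected, female) cannot arise from Amir (unaffected) × Beatrice (unaffected).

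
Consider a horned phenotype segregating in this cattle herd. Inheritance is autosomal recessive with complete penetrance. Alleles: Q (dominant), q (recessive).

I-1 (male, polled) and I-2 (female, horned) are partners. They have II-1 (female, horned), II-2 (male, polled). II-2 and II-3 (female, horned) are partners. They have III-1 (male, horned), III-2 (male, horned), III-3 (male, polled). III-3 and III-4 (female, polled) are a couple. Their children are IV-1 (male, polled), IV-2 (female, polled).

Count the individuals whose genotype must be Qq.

Obligate heterozygotes: I-1 is polled so carries Q and passed q to II-1 (qq), so I-1 is Qq; II-2 is polled so carries Q and received q from I-2 (qq), so II-2 is Qq; III-3 is polled so carries Q and received q from II-3 (qq), so III-3 is Qq.
Every other individual is either homozygous by phenotype or has at least one consistent homozygous assignment, so the count is 3.

3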